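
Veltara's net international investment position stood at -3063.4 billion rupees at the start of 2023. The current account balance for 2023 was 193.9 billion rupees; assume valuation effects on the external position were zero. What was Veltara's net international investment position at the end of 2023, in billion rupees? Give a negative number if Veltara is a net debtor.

-2869.5

With no valuation effects, change in NIIP = current account = 193.9
End-of-year NIIP = -3063.4 + 193.9 = -2869.5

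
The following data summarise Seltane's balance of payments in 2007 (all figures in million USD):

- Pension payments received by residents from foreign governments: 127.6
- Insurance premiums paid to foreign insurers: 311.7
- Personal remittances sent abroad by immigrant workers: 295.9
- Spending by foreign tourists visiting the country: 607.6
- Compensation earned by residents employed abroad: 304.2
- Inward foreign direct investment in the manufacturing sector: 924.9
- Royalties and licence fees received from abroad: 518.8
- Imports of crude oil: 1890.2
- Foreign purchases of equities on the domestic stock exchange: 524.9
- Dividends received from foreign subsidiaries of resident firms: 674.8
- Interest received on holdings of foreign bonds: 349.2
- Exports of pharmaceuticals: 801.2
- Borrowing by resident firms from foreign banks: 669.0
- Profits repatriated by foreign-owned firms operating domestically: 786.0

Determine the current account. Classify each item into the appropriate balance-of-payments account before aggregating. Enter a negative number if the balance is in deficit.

99.6

Goods: -1890.2 + 801.2 = -1089.0
Services: 518.8 + 607.6 - 311.7 = 814.7
Primary income: -786.0 + 304.2 + 349.2 + 674.8 = 542.2
Secondary income: -295.9 + 127.6 = -168.3
Current account = (-1089.0) + 814.7 + 542.2 + (-168.3) = 99.6
(Excluded from the current account — financial account: inward foreign direct investment in the manufacturing sector 924.9, foreign purchases of equities on the domestic stock exchange 524.9, borrowing by resident firms from foreign banks 669.0.)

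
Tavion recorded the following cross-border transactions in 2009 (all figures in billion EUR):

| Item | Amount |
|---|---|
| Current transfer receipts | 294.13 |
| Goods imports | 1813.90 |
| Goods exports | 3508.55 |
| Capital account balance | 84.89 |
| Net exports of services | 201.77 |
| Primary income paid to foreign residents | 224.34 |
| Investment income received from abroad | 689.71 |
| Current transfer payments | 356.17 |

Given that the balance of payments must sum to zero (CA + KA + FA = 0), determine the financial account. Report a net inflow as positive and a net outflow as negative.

Goods balance = 3508.55 - 1813.90 = 1694.65
Services balance = 201.77
Trade balance (goods + services) = 1694.65 + 201.77 = 1896.42
Net primary income = 689.71 - 224.34 = 465.37
Net secondary income = 294.13 - 356.17 = -62.04
Current account = 1896.42 + 465.37 + (-62.04) = 2299.75
Financial account = -(2299.75 + 84.89) = -2384.64

-2384.64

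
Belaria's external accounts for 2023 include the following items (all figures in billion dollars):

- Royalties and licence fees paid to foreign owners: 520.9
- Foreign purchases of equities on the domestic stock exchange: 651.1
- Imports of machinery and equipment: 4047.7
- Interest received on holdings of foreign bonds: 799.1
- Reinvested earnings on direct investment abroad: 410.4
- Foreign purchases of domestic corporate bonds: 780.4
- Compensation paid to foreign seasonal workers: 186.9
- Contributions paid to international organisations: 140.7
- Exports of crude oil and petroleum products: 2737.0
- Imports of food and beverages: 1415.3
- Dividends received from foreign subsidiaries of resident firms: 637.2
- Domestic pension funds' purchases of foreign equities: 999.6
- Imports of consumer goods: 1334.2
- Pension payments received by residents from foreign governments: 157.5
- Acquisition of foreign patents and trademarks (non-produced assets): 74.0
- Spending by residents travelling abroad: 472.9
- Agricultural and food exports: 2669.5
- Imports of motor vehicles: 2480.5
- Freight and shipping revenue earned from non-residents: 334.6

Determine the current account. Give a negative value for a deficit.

Goods: 2737.0 - 2480.5 - 1334.2 - 4047.7 - 1415.3 + 2669.5 = -3871.2
Services: 334.6 - 472.9 - 520.9 = -659.2
Primary income: -186.9 + 799.1 + 637.2 + 410.4 = 1659.8
Secondary income: -140.7 + 157.5 = 16.8
Current account = (-3871.2) + (-659.2) + 1659.8 + 16.8 = -2853.8
(Excluded from the current account — financial account: foreign purchases of equities on the domestic stock exchange 651.1, foreign purchases of domestic corporate bonds 780.4, domestic pension funds' purchases of foreign equities 999.6; capital account: acquisition of foreign patents and trademarks (non-produced assets) 74.0.)

-2853.8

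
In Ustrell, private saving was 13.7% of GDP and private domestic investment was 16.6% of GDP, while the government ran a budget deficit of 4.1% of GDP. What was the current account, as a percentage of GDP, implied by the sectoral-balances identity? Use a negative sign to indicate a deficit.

By the sectoral-balances identity, CA = (S_private - I) + (T - G).
Private balance = 13.7 - 16.6 = -2.9
Government balance (T - G) = -4.1
CA = -2.9 + (-4.1) = -7.0

-7.0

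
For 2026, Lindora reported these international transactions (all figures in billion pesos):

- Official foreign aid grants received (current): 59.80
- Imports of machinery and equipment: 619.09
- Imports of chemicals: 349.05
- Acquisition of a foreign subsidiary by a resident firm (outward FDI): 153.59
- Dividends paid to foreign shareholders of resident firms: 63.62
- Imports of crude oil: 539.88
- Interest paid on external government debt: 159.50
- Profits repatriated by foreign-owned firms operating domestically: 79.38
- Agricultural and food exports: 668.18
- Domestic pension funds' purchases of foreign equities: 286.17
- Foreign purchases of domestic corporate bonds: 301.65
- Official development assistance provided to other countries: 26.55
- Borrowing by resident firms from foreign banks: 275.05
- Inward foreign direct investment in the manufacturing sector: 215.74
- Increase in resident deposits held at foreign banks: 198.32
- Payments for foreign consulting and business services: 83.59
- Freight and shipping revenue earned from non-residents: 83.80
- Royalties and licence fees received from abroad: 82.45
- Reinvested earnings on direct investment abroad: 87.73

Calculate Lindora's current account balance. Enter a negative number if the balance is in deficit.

Goods: -619.09 - 539.88 - 349.05 + 668.18 = -839.84
Services: -83.59 + 82.45 + 83.80 = 82.66
Primary income: 87.73 - 63.62 - 159.50 - 79.38 = -214.77
Secondary income: 59.80 - 26.55 = 33.25
Current account = (-839.84) + 82.66 + (-214.77) + 33.25 = -938.70
(Excluded from the current account — financial account: acquisition of a foreign subsidiary by a resident firm (outward FDI) 153.59, domestic pension funds' purchases of foreign equities 286.17, foreign purchases of domestic corporate bonds 301.65, borrowing by resident firms from foreign banks 275.05, inward foreign direct investment in the manufacturing sector 215.74, increase in resident deposits held at foreign banks 198.32.)

-938.70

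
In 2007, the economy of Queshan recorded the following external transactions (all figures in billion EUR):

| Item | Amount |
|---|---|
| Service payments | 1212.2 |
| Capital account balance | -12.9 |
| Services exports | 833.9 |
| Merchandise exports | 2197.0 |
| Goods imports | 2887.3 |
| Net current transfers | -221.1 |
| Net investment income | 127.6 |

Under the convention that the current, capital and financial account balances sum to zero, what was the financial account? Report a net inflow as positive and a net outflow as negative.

Goods balance = 2197.0 - 2887.3 = -690.3
Services balance = 833.9 - 1212.2 = -378.3
Trade balance (goods + services) = -690.3 + (-378.3) = -1068.6
Net primary income = 127.6
Net secondary income = -221.1
Current account = -1068.6 + 127.6 + (-221.1) = -1162.1
Financial account = -(-1162.1 + (-12.9)) = 1175.0

1175.0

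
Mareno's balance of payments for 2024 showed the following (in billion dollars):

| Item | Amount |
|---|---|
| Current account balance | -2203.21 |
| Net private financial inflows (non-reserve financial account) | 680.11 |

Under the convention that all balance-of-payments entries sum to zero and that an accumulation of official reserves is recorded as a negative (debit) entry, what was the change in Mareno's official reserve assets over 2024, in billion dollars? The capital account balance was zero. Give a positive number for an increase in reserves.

Official reserve transactions balance = -((-2203.21) + 680.11) = 1523.10
An accumulation of reserves is recorded as a debit (negative entry), so the change in the stock of reserves is the negative of that balance.
Change in official reserves = -(1523.10) = -1523.10

-1523.10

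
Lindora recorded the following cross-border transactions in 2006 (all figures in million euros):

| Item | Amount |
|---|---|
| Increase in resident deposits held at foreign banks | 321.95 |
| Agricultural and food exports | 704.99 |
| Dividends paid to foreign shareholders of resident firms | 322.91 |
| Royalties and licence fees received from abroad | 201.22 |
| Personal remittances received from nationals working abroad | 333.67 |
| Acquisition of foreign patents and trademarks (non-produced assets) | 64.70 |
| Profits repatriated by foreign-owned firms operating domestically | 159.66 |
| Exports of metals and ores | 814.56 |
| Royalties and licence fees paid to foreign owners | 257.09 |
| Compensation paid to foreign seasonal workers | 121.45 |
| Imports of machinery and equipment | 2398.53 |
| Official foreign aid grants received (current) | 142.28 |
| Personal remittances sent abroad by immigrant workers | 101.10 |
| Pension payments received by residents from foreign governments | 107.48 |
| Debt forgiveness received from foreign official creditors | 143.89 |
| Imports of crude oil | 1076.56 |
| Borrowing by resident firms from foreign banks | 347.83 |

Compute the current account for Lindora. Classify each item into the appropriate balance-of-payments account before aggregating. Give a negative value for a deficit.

Goods: -1076.56 + 814.56 - 2398.53 + 704.99 = -1955.54
Services: -257.09 + 201.22 = -55.87
Primary income: -159.66 - 322.91 - 121.45 = -604.02
Secondary income: 107.48 + 142.28 + 333.67 - 101.10 = 482.33
Current account = (-1955.54) + (-55.87) + (-604.02) + 482.33 = -2133.10
(Excluded from the current account — financial account: increase in resident deposits held at foreign banks 321.95, borrowing by resident firms from foreign banks 347.83; capital account: acquisition of foreign patents and trademarks (non-produced assets) 64.70, debt forgiveness received from foreign official creditors 143.89.)

-2133.10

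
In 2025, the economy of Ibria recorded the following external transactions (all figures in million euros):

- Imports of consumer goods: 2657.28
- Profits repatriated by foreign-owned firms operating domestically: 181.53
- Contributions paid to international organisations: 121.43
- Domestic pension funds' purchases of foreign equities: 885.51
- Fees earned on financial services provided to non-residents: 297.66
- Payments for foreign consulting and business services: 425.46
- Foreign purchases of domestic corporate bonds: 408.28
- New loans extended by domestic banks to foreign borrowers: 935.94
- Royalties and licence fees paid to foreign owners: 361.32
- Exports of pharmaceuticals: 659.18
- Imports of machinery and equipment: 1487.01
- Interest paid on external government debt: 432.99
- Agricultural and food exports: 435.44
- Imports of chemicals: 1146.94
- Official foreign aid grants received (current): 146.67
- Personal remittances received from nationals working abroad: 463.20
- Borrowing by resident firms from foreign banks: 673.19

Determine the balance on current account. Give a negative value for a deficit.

Goods: 435.44 - 1487.01 - 1146.94 - 2657.28 + 659.18 = -4196.61
Services: 297.66 - 425.46 - 361.32 = -489.12
Primary income: -432.99 - 181.53 = -614.52
Secondary income: -121.43 + 146.67 + 463.20 = 488.44
Current account = (-4196.61) + (-489.12) + (-614.52) + 488.44 = -4811.81
(Excluded from the current account — financial account: domestic pension funds' purchases of foreign equities 885.51, foreign purchases of domestic corporate bonds 408.28, new loans extended by domestic banks to foreign borrowers 935.94, borrowing by resident firms from foreign banks 673.19.)

-4811.81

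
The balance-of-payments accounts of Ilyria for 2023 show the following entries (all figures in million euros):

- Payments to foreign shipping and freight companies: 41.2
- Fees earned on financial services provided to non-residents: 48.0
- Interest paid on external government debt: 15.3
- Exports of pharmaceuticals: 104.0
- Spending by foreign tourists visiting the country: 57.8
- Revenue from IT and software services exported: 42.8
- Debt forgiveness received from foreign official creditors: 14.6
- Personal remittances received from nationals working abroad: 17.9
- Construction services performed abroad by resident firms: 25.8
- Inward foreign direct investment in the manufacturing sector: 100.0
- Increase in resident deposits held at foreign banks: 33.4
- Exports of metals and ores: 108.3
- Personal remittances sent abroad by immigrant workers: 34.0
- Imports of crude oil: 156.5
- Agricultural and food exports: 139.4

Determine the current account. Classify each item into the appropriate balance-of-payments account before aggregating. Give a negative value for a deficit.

297.0

Goods: 104.0 + 139.4 - 156.5 + 108.3 = 195.2
Services: 42.8 + 48.0 + 57.8 - 41.2 + 25.8 = 133.2
Primary income: -15.3
Secondary income: 17.9 - 34.0 = -16.1
Current account = 195.2 + 133.2 + (-15.3) + (-16.1) = 297.0
(Excluded from the current account — capital account: debt forgiveness received from foreign official creditors 14.6; financial account: inward foreign direct investment in the manufacturing sector 100.0, increase in resident deposits held at foreign banks 33.4.)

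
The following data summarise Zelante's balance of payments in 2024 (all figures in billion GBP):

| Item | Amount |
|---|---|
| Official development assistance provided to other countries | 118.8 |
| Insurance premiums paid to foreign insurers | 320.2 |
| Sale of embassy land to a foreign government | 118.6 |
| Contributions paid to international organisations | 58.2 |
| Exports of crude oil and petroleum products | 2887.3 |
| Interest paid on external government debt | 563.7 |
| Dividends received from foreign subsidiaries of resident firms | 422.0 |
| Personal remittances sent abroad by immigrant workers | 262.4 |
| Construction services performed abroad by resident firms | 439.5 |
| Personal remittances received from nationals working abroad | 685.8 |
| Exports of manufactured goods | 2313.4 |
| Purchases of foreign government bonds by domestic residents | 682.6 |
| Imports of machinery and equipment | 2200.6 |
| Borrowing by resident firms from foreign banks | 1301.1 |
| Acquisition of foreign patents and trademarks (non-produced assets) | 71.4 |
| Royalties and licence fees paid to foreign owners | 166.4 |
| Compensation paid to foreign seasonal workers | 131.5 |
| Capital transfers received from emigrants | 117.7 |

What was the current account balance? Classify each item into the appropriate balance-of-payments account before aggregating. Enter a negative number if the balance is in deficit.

2926.2

Goods: -2200.6 + 2313.4 + 2887.3 = 3000.1
Services: -320.2 - 166.4 + 439.5 = -47.1
Primary income: 422.0 - 563.7 - 131.5 = -273.2
Secondary income: 685.8 - 118.8 - 58.2 - 262.4 = 246.4
Current account = 3000.1 + (-47.1) + (-273.2) + 246.4 = 2926.2
(Excluded from the current account — capital account: sale of embassy land to a foreign government 118.6, acquisition of foreign patents and trademarks (non-produced assets) 71.4, capital transfers received from emigrants 117.7; financial account: purchases of foreign government bonds by domestic residents 682.6, borrowing by resident firms from foreign banks 1301.1.)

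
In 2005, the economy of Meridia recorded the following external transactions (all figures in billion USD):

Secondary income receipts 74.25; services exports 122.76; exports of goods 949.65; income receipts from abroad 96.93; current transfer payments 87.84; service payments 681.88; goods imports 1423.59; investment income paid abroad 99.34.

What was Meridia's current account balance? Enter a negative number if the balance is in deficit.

-1049.06

Goods balance = 949.65 - 1423.59 = -473.94
Services balance = 122.76 - 681.88 = -559.12
Trade balance (goods + services) = -473.94 + (-559.12) = -1033.06
Net primary income = 96.93 - 99.34 = -2.41
Net secondary income = 74.25 - 87.84 = -13.59
Current account = -1033.06 + (-2.41) + (-13.59) = -1049.06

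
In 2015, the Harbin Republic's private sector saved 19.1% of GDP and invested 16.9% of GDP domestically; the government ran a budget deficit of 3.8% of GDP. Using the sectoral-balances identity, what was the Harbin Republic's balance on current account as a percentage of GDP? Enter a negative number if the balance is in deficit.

By the sectoral-balances identity, CA = (S_private - I) + (T - G).
Private balance = 19.1 - 16.9 = 2.2
Government balance (T - G) = -3.8
CA = 2.2 + (-3.8) = -1.6

-1.6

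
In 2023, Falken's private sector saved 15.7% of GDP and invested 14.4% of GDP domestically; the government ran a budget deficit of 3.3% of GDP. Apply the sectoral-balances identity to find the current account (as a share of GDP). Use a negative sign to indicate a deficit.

-2.0

By the sectoral-balances identity, CA = (S_private - I) + (T - G).
Private balance = 15.7 - 14.4 = 1.3
Government balance (T - G) = -3.3
CA = 1.3 + (-3.3) = -2.0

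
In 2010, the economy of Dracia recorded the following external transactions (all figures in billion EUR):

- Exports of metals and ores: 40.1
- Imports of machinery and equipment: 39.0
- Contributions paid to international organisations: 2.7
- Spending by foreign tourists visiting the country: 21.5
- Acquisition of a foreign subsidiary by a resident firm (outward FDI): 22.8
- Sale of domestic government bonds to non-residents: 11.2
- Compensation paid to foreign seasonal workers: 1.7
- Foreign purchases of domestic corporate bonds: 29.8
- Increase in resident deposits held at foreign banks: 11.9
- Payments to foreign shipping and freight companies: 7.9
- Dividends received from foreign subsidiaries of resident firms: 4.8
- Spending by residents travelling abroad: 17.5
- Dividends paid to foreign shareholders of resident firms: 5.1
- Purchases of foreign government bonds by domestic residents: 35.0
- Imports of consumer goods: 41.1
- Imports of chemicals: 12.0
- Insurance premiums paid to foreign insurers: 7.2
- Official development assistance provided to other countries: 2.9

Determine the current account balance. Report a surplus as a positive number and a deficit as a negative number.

Goods: -12.0 + 40.1 - 41.1 - 39.0 = -52.0
Services: -7.2 - 7.9 - 17.5 + 21.5 = -11.1
Primary income: -5.1 - 1.7 + 4.8 = -2.0
Secondary income: -2.9 - 2.7 = -5.6
Current account = (-52.0) + (-11.1) + (-2.0) + (-5.6) = -70.7
(Excluded from the current account — financial account: acquisition of a foreign subsidiary by a resident firm (outward FDI) 22.8, sale of domestic government bonds to non-residents 11.2, foreign purchases of domestic corporate bonds 29.8, increase in resident deposits held at foreign banks 11.9, purchases of foreign government bonds by domestic residents 35.0.)

-70.7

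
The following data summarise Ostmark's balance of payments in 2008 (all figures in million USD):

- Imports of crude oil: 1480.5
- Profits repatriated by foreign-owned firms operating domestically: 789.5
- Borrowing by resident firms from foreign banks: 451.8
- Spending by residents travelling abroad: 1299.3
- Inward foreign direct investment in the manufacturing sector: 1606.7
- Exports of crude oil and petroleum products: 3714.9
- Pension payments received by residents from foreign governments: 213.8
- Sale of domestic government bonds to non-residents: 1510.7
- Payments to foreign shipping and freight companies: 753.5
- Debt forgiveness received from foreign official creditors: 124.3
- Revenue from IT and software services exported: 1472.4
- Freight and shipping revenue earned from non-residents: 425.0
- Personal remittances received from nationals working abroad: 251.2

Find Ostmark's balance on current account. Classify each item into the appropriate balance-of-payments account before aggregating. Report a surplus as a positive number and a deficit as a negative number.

1754.5

Goods: 3714.9 - 1480.5 = 2234.4
Services: 1472.4 - 753.5 - 1299.3 + 425.0 = -155.4
Primary income: -789.5
Secondary income: 251.2 + 213.8 = 465.0
Current account = 2234.4 + (-155.4) + (-789.5) + 465.0 = 1754.5
(Excluded from the current account — financial account: borrowing by resident firms from foreign banks 451.8, inward foreign direct investment in the manufacturing sector 1606.7, sale of domestic government bonds to non-residents 1510.7; capital account: debt forgiveness received from foreign official creditors 124.3.)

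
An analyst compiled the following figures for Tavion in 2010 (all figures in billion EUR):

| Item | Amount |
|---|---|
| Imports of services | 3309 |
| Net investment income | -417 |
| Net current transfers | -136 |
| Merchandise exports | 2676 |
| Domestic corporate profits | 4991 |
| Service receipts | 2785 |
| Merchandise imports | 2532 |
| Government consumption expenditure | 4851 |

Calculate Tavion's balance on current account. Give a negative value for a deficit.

Goods balance = 2676 - 2532 = 144
Services balance = 2785 - 3309 = -524
Trade balance (goods + services) = 144 + (-524) = -380
Net primary income = -417
Net secondary income = -136
Current account = -380 + (-417) + (-136) = -933

-933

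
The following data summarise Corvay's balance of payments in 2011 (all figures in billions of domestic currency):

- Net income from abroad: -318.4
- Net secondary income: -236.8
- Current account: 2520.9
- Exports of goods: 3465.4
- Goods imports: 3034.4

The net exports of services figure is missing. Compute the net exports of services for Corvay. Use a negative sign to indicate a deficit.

2645.1

Current account = goods balance + services balance + net primary income + net secondary income
Sum of the known components = -124.2
Net exports of services = CA - (known components) = 2520.9 - (-124.2) = 2645.1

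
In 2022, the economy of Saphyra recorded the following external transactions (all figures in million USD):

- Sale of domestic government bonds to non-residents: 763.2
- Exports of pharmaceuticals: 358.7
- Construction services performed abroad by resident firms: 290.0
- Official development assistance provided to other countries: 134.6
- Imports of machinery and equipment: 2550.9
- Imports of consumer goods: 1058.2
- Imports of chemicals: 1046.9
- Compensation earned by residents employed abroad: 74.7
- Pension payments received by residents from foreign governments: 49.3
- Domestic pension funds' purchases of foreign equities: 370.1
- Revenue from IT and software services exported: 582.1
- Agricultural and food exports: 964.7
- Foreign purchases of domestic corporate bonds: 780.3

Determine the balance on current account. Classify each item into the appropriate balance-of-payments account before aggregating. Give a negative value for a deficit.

-2471.1

Goods: -1046.9 + 964.7 - 2550.9 - 1058.2 + 358.7 = -3332.6
Services: 290.0 + 582.1 = 872.1
Primary income: 74.7
Secondary income: 49.3 - 134.6 = -85.3
Current account = (-3332.6) + 872.1 + 74.7 + (-85.3) = -2471.1
(Excluded from the current account — financial account: sale of domestic government bonds to non-residents 763.2, domestic pension funds' purchases of foreign equities 370.1, foreign purchases of domestic corporate bonds 780.3.)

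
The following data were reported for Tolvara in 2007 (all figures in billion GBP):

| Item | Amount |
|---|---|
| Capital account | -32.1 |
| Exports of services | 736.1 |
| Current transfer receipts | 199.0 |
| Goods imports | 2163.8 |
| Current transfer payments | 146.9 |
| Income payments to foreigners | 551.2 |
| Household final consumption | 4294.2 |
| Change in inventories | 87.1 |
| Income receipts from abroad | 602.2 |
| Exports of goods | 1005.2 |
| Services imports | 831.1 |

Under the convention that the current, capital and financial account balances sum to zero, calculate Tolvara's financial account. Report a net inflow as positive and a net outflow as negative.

1182.6

Goods balance = 1005.2 - 2163.8 = -1158.6
Services balance = 736.1 - 831.1 = -95.0
Trade balance (goods + services) = -1158.6 + (-95.0) = -1253.6
Net primary income = 602.2 - 551.2 = 51.0
Net secondary income = 199.0 - 146.9 = 52.1
Current account = -1253.6 + 51.0 + 52.1 = -1150.5
Financial account = -(-1150.5 + (-32.1)) = 1182.6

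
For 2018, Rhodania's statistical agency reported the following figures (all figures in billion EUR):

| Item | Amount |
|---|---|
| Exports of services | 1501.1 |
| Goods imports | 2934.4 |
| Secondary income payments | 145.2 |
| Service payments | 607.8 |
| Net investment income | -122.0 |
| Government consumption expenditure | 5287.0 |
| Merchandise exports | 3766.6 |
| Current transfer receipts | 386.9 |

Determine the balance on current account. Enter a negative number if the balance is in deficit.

1845.2

Goods balance = 3766.6 - 2934.4 = 832.2
Services balance = 1501.1 - 607.8 = 893.3
Trade balance (goods + services) = 832.2 + 893.3 = 1725.5
Net primary income = -122.0
Net secondary income = 386.9 - 145.2 = 241.7
Current account = 1725.5 + (-122.0) + 241.7 = 1845.2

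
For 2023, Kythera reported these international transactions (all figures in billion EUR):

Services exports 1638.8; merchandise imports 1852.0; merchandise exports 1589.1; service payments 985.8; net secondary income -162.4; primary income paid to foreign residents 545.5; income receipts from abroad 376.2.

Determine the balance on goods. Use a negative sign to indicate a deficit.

Goods balance = 1589.1 - 1852.0 = -262.9

-262.9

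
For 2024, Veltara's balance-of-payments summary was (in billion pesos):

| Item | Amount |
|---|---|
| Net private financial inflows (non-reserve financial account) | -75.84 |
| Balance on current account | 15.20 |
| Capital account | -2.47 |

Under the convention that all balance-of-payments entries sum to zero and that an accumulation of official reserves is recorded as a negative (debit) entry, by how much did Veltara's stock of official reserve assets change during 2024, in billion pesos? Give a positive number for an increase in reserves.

-63.11

Official reserve transactions balance = -(15.20 + (-2.47) + (-75.84)) = 63.11
An accumulation of reserves is recorded as a debit (negative entry), so the change in the stock of reserves is the negative of that balance.
Change in official reserves = -(63.11) = -63.11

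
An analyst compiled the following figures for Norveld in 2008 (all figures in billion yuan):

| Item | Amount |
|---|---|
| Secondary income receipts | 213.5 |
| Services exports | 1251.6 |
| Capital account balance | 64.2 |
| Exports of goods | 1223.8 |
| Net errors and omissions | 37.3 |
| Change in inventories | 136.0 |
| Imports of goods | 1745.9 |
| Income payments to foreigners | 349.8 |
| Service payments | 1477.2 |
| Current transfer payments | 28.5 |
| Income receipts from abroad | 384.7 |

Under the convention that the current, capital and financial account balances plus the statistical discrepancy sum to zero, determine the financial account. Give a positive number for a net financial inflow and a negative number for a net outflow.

426.3

Goods balance = 1223.8 - 1745.9 = -522.1
Services balance = 1251.6 - 1477.2 = -225.6
Trade balance (goods + services) = -522.1 + (-225.6) = -747.7
Net primary income = 384.7 - 349.8 = 34.9
Net secondary income = 213.5 - 28.5 = 185.0
Current account = -747.7 + 34.9 + 185.0 = -527.8
Financial account = -(-527.8 + 64.2 + 37.3) = 426.3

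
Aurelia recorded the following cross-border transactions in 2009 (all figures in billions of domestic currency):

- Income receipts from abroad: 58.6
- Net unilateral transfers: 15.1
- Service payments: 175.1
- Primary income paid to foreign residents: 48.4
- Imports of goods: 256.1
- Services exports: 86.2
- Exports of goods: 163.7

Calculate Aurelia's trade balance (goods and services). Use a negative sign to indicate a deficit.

Goods balance = 163.7 - 256.1 = -92.4
Services balance = 86.2 - 175.1 = -88.9
Trade balance (goods + services) = -92.4 + (-88.9) = -181.3

-181.3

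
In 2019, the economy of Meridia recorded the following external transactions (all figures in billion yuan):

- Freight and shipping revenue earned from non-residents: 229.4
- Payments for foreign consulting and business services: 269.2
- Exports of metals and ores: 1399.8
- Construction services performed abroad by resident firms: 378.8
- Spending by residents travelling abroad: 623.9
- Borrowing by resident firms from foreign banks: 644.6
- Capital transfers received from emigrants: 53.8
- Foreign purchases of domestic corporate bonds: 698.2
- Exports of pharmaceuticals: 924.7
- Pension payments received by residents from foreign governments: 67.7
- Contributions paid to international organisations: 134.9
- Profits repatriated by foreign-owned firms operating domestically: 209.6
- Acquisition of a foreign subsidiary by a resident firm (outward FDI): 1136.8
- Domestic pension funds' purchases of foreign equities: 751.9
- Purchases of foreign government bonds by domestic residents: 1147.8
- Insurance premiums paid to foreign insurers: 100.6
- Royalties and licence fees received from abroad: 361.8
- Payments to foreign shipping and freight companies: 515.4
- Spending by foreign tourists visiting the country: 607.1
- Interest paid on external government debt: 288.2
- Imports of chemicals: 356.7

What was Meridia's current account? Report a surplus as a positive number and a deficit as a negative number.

Goods: 924.7 - 356.7 + 1399.8 = 1967.8
Services: 378.8 - 269.2 + 361.8 - 515.4 - 623.9 - 100.6 + 229.4 + 607.1 = 68.0
Primary income: -288.2 - 209.6 = -497.8
Secondary income: 67.7 - 134.9 = -67.2
Current account = 1967.8 + 68.0 + (-497.8) + (-67.2) = 1470.8
(Excluded from the current account — financial account: borrowing by resident firms from foreign banks 644.6, foreign purchases of domestic corporate bonds 698.2, acquisition of a foreign subsidiary by a resident firm (outward FDI) 1136.8, domestic pension funds' purchases of foreign equities 751.9, purchases of foreign government bonds by domestic residents 1147.8; capital account: capital transfers received from emigrants 53.8.)

1470.8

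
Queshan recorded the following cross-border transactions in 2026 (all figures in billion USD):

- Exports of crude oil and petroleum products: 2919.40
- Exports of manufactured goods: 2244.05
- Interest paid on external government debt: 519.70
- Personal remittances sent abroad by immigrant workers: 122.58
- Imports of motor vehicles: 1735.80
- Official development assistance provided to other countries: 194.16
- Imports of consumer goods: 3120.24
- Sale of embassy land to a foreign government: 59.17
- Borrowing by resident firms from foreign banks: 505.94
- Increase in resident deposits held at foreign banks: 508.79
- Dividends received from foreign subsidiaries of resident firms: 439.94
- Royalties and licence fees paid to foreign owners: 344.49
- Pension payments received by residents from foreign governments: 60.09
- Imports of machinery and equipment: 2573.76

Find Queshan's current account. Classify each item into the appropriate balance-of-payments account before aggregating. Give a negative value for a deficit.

-2947.25

Goods: -3120.24 + 2919.40 - 2573.76 + 2244.05 - 1735.80 = -2266.35
Services: -344.49
Primary income: 439.94 - 519.70 = -79.76
Secondary income: -122.58 + 60.09 - 194.16 = -256.65
Current account = (-2266.35) + (-344.49) + (-79.76) + (-256.65) = -2947.25
(Excluded from the current account — capital account: sale of embassy land to a foreign government 59.17; financial account: borrowing by resident firms from foreign banks 505.94, increase in resident deposits held at foreign banks 508.79.)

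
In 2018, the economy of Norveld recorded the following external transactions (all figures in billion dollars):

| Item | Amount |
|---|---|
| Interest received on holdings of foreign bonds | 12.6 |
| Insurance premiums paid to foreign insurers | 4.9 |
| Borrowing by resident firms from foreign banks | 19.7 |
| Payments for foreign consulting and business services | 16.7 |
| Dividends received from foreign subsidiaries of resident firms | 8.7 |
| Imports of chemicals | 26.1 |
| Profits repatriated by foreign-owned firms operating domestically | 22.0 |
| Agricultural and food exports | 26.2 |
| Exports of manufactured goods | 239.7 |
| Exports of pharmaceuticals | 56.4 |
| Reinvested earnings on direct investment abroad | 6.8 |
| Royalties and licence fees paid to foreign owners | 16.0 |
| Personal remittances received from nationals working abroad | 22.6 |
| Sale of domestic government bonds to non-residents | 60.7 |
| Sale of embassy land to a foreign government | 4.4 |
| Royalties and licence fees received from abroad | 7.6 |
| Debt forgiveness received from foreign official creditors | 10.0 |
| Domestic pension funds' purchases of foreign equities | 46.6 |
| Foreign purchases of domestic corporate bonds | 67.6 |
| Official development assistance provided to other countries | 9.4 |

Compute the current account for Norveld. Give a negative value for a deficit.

Goods: 56.4 + 239.7 - 26.1 + 26.2 = 296.2
Services: -4.9 + 7.6 - 16.0 - 16.7 = -30.0
Primary income: 8.7 + 12.6 + 6.8 - 22.0 = 6.1
Secondary income: -9.4 + 22.6 = 13.2
Current account = 296.2 + (-30.0) + 6.1 + 13.2 = 285.5
(Excluded from the current account — financial account: borrowing by resident firms from foreign banks 19.7, sale of domestic government bonds to non-residents 60.7, domestic pension funds' purchases of foreign equities 46.6, foreign purchases of domestic corporate bonds 67.6; capital account: sale of embassy land to a foreign government 4.4, debt forgiveness received from foreign official creditors 10.0.)

285.5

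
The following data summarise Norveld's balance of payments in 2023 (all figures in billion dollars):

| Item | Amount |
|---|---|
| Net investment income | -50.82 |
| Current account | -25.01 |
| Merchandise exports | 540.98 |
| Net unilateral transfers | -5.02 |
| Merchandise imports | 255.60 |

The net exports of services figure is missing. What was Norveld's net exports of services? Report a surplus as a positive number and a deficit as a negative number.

Current account = goods balance + services balance + net primary income + net secondary income
Sum of the known components = 229.54
Net exports of services = CA - (known components) = -25.01 - 229.54 = -254.55

-254.55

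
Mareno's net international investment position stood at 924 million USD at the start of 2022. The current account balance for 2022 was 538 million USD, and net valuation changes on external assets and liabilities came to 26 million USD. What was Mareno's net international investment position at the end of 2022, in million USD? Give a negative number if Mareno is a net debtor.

Change in NIIP = current account + net valuation change = 538 + 26 = 564
End-of-year NIIP = 924 + 564 = 1488

1488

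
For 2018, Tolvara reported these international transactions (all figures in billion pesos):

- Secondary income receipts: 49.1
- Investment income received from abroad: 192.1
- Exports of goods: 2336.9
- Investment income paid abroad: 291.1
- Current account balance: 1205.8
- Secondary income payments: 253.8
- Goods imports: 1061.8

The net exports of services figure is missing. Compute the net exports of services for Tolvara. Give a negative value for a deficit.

Current account = goods balance + services balance + net primary income + net secondary income
Sum of the known components = 971.4
Net exports of services = CA - (known components) = 1205.8 - 971.4 = 234.4

234.4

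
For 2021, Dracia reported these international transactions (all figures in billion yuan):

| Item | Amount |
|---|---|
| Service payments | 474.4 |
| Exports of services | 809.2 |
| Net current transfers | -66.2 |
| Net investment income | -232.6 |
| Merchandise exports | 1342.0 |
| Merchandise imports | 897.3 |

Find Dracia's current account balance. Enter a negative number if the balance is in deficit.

Goods balance = 1342.0 - 897.3 = 444.7
Services balance = 809.2 - 474.4 = 334.8
Trade balance (goods + services) = 444.7 + 334.8 = 779.5
Net primary income = -232.6
Net secondary income = -66.2
Current account = 779.5 + (-232.6) + (-66.2) = 480.7

480.7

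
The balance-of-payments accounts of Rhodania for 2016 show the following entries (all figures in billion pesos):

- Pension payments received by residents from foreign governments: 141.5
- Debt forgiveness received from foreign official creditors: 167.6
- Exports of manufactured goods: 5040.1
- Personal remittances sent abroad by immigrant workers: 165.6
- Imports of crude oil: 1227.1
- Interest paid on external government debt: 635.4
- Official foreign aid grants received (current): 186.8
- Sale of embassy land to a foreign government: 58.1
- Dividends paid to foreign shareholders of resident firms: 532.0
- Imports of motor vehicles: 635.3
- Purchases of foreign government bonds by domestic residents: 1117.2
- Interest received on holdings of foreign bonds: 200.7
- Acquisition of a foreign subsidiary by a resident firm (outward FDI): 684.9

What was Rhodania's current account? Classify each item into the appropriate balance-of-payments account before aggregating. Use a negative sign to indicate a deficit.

2373.7

Goods: 5040.1 - 1227.1 - 635.3 = 3177.7
Primary income: 200.7 - 532.0 - 635.4 = -966.7
Secondary income: -165.6 + 141.5 + 186.8 = 162.7
Current account = 3177.7 + (-966.7) + 162.7 = 2373.7
(Excluded from the current account — capital account: debt forgiveness received from foreign official creditors 167.6, sale of embassy land to a foreign government 58.1; financial account: purchases of foreign government bonds by domestic residents 1117.2, acquisition of a foreign subsidiary by a resident firm (outward FDI) 684.9.)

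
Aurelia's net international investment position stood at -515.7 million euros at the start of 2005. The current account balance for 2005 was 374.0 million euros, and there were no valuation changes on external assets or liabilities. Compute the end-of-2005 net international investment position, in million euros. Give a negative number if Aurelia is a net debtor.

With no valuation effects, change in NIIP = current account = 374.0
End-of-year NIIP = -515.7 + 374.0 = -141.7

-141.7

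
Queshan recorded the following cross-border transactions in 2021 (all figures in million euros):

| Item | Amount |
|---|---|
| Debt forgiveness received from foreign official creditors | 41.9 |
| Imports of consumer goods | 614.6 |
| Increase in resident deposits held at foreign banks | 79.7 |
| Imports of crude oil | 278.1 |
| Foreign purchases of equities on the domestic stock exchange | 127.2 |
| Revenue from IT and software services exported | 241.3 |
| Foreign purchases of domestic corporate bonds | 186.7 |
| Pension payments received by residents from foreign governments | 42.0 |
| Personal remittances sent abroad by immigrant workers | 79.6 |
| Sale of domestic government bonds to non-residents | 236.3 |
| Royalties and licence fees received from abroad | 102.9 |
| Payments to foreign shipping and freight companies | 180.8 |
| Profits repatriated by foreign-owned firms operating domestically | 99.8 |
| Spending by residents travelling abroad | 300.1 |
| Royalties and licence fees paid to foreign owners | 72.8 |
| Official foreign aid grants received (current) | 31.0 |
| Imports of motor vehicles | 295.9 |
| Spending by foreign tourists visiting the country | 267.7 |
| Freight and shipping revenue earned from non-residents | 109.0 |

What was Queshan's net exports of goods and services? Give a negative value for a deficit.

-1021.4

Goods: -614.6 - 295.9 - 278.1 = -1188.6
Services: 267.7 + 241.3 + 109.0 - 300.1 - 72.8 - 180.8 + 102.9 = 167.2
Trade balance = -1188.6 + 167.2 = -1021.4
(Excluded from the trade balance — capital account: debt forgiveness received from foreign official creditors 41.9; financial account: increase in resident deposits held at foreign banks 79.7, foreign purchases of equities on the domestic stock exchange 127.2, foreign purchases of domestic corporate bonds 186.7, sale of domestic government bonds to non-residents 236.3; secondary income: pension payments received by residents from foreign governments 42.0, personal remittances sent abroad by immigrant workers 79.6, official foreign aid grants received (current) 31.0; primary income: profits repatriated by foreign-owned firms operating domestically 99.8.)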